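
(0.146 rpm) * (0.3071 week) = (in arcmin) 9.762e+06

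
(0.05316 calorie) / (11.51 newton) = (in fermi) 1.932e+13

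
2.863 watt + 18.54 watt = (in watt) 21.4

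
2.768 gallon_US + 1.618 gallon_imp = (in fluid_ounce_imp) 627.7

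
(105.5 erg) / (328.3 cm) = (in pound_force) 7.224e-07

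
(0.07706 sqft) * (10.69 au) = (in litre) 1.145e+13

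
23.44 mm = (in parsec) 7.596e-19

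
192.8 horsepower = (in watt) 1.438e+05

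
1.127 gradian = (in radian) 0.0177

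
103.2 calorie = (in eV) 2.695e+21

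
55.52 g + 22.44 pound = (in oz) 361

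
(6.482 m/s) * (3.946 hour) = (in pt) 2.61e+08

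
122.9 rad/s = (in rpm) 1174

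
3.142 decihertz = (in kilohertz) 0.0003142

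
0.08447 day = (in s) 7298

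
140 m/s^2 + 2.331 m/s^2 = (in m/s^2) 142.3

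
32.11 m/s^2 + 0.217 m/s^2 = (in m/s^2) 32.33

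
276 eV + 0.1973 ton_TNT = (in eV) 5.152e+27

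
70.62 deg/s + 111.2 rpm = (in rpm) 123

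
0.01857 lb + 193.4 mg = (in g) 8.617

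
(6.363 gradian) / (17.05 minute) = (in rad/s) 9.77e-05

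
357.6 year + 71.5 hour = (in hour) 3.133e+06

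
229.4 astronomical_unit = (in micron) 3.432e+19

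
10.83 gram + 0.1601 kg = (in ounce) 6.029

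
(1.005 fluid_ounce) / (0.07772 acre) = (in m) 9.45e-08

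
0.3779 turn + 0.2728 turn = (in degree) 234.3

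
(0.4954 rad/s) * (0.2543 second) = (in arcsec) 2.599e+04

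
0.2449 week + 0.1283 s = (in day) 1.714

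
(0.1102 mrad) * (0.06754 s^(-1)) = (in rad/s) 7.443e-06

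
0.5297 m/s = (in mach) 0.001556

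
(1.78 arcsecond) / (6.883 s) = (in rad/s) 1.254e-06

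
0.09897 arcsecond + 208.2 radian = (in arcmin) 7.157e+05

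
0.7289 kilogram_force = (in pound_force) 1.607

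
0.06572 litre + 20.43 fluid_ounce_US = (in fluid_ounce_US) 22.65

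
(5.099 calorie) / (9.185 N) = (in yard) 2.54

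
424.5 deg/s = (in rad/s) 7.409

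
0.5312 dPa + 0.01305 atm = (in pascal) 1322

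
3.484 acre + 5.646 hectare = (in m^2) 7.056e+04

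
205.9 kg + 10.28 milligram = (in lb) 453.9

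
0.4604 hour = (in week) 0.00274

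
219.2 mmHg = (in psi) 4.239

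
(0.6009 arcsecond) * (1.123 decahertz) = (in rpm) 0.0003124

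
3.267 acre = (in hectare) 1.322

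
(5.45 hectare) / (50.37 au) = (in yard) 7.91e-09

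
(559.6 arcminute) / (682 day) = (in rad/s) 2.763e-09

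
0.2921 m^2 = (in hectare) 2.921e-05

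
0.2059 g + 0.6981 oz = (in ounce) 0.7054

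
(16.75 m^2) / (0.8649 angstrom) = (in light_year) 2.047e-05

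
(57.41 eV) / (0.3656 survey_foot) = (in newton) 8.254e-17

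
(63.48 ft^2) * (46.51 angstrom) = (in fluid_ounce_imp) 0.0009654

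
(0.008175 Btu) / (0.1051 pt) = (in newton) 2.326e+05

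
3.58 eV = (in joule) 5.736e-19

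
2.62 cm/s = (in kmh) 0.09432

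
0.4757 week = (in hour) 79.92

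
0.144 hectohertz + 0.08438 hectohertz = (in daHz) 2.284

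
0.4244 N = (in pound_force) 0.09541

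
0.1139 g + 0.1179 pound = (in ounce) 1.89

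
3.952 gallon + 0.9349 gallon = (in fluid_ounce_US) 625.5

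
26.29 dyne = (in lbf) 5.91e-05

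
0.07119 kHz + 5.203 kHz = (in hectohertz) 52.74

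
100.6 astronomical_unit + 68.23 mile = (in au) 100.6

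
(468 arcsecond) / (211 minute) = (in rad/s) 1.792e-07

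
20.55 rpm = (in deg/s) 123.3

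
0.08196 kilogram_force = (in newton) 0.8038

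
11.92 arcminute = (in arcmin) 11.92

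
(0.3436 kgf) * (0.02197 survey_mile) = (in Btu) 0.1129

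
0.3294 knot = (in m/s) 0.1695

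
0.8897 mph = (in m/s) 0.3977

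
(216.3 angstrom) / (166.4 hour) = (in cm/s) 3.611e-12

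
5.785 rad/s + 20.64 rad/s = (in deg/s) 1514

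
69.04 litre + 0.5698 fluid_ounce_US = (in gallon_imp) 15.19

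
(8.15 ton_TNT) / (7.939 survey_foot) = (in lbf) 3.168e+09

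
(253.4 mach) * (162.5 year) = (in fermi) 4.422e+29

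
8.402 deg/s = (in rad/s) 0.1466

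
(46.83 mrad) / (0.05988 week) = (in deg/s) 7.409e-05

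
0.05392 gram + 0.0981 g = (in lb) 0.0003351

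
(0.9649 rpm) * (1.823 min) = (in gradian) 703.6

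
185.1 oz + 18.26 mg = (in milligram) 5.248e+06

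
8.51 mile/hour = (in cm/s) 380.4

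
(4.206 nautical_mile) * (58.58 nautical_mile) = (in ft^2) 9.096e+09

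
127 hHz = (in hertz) 1.27e+04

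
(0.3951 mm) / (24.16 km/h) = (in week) 9.734e-11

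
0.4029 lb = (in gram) 182.8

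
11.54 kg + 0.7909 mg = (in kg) 11.54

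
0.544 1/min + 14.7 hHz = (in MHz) 0.00147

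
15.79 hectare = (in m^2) 1.579e+05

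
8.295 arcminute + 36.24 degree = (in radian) 0.6349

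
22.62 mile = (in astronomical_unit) 2.433e-07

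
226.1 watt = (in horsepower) 0.3032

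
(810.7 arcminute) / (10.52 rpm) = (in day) 2.478e-06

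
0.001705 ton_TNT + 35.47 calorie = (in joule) 7.134e+06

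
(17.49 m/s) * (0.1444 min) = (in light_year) 1.602e-14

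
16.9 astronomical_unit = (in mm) 2.528e+15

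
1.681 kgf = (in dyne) 1.648e+06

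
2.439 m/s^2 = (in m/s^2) 2.439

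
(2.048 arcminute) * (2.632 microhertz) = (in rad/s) 1.568e-09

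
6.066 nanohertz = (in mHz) 6.066e-06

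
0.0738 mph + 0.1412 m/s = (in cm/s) 17.42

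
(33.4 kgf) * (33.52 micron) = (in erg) 1.098e+05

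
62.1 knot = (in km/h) 115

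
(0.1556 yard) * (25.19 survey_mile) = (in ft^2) 6.209e+04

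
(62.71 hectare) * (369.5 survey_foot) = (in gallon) 1.866e+10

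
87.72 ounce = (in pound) 5.482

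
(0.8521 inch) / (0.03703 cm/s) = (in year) 1.853e-06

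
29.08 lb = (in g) 1.319e+04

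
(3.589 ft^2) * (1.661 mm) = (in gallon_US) 0.1463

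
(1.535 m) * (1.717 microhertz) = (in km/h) 9.488e-06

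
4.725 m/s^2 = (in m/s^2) 4.725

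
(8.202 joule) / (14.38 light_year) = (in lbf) 1.355e-17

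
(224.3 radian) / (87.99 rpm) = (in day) 0.0002817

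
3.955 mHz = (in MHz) 3.955e-09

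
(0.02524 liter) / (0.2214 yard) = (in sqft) 0.001342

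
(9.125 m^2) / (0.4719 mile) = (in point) 34.06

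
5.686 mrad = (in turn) 0.000905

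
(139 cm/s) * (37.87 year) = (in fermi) 1.66e+24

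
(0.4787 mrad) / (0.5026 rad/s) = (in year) 3.02e-11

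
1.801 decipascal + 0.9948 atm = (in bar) 1.008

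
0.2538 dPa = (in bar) 2.538e-07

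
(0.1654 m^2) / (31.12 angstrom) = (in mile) 3.303e+04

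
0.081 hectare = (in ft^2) 8719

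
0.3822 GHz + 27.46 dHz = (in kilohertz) 3.822e+05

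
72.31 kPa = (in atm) 0.7136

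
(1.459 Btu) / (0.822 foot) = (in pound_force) 1381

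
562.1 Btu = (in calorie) 1.417e+05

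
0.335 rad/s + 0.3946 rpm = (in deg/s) 21.56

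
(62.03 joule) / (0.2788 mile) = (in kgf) 0.0141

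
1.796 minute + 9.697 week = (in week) 9.697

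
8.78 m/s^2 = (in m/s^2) 8.78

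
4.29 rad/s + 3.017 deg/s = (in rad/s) 4.343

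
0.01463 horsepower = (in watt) 10.91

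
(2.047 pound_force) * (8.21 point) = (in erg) 2.637e+05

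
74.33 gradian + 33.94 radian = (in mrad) 3.511e+04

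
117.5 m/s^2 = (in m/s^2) 117.5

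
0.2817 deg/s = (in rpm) 0.04695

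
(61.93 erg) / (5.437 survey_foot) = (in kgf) 3.811e-07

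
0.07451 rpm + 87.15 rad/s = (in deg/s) 4994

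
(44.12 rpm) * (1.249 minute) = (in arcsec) 7.142e+07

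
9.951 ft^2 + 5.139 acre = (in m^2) 2.08e+04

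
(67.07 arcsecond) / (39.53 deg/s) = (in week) 7.793e-10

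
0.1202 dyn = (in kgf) 1.226e-07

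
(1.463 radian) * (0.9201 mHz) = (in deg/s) 0.07713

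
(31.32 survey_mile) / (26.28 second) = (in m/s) 1918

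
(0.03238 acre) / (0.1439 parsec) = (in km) 2.951e-17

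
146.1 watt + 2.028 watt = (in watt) 148.1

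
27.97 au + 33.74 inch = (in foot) 1.373e+13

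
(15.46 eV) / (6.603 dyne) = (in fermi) 37.51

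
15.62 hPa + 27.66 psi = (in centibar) 192.3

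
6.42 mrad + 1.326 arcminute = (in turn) 0.001083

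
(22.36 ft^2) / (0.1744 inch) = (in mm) 4.689e+05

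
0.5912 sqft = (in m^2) 0.05492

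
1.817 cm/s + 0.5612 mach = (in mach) 0.5613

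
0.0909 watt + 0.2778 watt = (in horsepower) 0.0004944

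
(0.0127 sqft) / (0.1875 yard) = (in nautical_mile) 3.716e-06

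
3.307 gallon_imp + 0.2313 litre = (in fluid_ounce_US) 516.2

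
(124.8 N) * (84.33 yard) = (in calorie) 2300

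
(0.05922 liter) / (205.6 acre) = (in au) 4.758e-22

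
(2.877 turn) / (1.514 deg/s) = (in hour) 0.19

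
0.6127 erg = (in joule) 6.127e-08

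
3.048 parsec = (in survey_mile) 5.844e+13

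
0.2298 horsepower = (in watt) 171.4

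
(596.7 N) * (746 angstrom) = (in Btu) 4.219e-08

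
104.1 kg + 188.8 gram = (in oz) 3679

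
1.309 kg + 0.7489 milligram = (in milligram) 1.309e+06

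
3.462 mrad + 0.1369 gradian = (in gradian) 0.3573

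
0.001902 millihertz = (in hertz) 1.902e-06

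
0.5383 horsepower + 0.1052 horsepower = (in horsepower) 0.6435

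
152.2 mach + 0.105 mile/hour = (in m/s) 5.182e+04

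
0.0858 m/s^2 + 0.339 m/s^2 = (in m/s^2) 0.4248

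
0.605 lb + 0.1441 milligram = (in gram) 274.4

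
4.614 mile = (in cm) 7.426e+05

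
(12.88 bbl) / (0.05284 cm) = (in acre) 0.9576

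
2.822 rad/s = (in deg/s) 161.7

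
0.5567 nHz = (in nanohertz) 0.5567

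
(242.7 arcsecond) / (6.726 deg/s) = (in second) 0.01002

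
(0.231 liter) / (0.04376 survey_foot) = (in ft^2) 0.1864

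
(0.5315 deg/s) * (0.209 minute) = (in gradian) 7.406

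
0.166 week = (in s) 1.004e+05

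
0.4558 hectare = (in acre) 1.126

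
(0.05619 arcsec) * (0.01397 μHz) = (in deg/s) 2.18e-13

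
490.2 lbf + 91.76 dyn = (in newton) 2181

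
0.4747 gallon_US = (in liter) 1.797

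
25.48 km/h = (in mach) 0.02079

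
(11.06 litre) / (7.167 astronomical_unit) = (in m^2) 1.032e-14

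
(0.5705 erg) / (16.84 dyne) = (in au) 2.265e-15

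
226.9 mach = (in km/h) 2.781e+05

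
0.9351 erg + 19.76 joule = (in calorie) 4.723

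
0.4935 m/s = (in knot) 0.9593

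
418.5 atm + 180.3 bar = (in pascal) 6.043e+07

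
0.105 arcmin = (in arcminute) 0.105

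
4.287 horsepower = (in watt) 3197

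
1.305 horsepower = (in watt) 973.1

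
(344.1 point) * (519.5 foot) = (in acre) 0.00475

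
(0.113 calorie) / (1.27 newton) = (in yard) 0.4071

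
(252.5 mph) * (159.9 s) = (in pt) 5.116e+07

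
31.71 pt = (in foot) 0.0367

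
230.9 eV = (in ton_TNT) 8.842e-27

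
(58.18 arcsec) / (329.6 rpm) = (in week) 1.351e-11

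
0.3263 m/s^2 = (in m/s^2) 0.3263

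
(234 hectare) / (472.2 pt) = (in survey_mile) 8728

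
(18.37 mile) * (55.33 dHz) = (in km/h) 5.889e+05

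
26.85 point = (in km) 9.472e-06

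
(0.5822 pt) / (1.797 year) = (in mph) 8.107e-12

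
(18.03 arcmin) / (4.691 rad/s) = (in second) 0.001118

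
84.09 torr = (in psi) 1.626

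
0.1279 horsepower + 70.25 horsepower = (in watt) 5.248e+04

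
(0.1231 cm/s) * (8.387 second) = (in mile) 6.415e-06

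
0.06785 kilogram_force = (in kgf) 0.06785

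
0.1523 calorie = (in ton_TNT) 1.523e-10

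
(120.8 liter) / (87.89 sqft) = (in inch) 0.5825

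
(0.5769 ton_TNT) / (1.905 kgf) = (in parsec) 4.187e-09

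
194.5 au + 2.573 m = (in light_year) 0.003076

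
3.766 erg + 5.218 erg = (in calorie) 2.147e-07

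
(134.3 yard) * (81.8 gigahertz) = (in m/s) 1.005e+13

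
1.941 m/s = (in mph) 4.342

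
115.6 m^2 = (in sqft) 1244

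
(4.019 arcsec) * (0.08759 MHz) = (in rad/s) 1.707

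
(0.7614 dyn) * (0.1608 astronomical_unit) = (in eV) 1.143e+24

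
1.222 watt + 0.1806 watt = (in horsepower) 0.001881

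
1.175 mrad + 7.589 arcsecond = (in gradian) 0.07715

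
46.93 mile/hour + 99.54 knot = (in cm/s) 7219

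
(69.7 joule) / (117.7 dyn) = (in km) 59.22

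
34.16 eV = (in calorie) 1.308e-18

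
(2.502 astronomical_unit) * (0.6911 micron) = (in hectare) 25.87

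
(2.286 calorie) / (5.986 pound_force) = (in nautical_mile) 0.000194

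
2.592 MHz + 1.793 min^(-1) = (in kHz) 2592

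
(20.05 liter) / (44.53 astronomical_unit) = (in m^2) 3.01e-15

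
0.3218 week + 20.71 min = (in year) 0.006211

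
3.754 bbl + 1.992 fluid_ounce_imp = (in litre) 596.9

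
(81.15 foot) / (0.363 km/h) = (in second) 245.3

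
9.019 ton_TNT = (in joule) 3.774e+10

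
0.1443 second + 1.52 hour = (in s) 5472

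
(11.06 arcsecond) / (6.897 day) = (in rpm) 8.593e-10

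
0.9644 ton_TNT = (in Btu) 3.824e+06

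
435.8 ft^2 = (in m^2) 40.49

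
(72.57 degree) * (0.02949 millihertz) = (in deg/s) 0.00214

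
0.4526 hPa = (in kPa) 0.04526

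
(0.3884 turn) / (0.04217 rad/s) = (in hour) 0.01608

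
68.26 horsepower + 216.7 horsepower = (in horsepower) 285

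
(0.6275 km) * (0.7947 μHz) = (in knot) 0.0009693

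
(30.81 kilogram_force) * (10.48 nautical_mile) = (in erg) 5.864e+13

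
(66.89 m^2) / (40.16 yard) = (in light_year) 1.925e-16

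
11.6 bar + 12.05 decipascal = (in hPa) 1.16e+04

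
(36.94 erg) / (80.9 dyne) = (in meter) 0.004566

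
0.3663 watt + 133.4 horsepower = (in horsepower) 133.4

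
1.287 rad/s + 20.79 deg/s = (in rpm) 15.75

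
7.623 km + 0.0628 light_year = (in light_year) 0.0628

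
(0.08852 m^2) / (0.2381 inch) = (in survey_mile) 0.009095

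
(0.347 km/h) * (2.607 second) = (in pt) 712.3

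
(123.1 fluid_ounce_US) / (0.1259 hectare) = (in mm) 0.002892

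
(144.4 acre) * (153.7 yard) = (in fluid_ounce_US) 2.777e+12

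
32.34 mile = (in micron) 5.205e+10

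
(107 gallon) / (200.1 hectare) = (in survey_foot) 6.641e-07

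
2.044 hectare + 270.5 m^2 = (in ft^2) 2.229e+05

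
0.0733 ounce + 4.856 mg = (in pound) 0.004592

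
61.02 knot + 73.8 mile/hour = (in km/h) 231.8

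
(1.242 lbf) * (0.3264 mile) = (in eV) 1.811e+22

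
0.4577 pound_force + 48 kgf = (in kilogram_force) 48.21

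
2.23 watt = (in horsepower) 0.00299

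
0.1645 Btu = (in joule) 173.6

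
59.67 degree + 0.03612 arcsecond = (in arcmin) 3580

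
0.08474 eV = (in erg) 1.358e-13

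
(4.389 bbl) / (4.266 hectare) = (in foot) 5.367e-05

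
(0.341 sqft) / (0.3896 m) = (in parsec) 2.635e-18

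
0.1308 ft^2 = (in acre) 3.003e-06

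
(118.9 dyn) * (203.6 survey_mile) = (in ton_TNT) 9.311e-08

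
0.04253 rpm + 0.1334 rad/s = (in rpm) 1.316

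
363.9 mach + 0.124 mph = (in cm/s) 1.239e+07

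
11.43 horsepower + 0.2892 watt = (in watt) 8524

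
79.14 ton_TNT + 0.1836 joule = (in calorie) 7.914e+10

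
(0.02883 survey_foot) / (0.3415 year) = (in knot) 1.586e-09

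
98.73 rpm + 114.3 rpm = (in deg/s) 1278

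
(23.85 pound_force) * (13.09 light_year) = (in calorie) 3.14e+18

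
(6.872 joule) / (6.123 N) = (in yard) 1.227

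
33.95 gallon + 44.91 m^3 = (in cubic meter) 45.04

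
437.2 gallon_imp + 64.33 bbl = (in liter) 1.222e+04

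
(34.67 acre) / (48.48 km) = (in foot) 9.495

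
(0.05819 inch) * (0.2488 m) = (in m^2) 0.0003677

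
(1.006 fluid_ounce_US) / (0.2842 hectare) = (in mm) 1.047e-05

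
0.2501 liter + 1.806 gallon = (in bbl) 0.04457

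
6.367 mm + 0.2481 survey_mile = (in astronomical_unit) 2.669e-09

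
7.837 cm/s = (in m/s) 0.07837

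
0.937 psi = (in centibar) 6.46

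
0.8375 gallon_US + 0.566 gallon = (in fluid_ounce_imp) 187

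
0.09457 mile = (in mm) 1.522e+05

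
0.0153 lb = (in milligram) 6940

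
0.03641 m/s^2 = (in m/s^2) 0.03641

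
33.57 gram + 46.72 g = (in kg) 0.08029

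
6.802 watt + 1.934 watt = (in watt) 8.736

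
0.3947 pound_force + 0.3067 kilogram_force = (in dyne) 4.763e+05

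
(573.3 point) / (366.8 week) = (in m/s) 9.117e-10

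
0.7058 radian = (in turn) 0.1123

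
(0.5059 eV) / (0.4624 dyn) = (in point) 4.969e-11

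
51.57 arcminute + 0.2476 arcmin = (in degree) 0.8636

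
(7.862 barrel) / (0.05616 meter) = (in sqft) 239.6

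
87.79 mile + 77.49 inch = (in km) 141.3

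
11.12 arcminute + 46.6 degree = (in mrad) 816.6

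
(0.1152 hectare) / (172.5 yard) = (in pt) 2.07e+04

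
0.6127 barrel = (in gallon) 25.73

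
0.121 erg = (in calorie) 2.892e-09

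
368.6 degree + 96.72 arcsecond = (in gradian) 409.6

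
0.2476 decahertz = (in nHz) 2.476e+09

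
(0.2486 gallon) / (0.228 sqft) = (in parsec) 1.44e-18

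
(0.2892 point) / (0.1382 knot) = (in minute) 2.392e-05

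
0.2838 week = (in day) 1.987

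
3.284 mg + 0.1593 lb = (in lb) 0.1593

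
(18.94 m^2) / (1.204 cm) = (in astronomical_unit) 1.052e-08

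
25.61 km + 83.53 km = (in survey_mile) 67.82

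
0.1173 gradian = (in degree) 0.1056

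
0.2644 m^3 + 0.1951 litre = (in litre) 264.6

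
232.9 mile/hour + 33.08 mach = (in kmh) 4.092e+04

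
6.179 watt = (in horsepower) 0.008286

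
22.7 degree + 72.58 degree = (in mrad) 1663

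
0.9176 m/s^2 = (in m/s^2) 0.9176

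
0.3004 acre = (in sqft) 1.309e+04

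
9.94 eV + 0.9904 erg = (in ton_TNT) 2.367e-17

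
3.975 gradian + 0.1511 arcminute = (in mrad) 62.48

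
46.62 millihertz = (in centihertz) 4.662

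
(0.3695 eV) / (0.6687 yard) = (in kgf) 9.873e-21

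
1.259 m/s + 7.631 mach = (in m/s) 2600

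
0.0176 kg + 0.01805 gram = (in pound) 0.03884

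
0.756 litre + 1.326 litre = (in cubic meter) 0.002082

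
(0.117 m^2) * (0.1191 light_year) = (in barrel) 8.292e+14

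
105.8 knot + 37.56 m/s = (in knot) 178.8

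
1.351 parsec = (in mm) 4.169e+19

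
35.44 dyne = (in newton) 0.0003544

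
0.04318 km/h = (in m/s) 0.01199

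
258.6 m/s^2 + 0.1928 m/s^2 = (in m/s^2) 258.8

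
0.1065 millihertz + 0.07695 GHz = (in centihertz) 7.695e+09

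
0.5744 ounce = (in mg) 1.628e+04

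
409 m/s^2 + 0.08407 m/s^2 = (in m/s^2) 409.1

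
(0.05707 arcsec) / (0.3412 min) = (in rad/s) 1.352e-08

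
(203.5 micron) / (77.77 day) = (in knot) 5.887e-11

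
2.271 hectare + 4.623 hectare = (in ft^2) 7.421e+05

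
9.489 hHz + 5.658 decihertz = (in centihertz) 9.495e+04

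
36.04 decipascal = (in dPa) 36.04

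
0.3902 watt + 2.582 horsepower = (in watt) 1926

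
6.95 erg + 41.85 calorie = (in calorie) 41.85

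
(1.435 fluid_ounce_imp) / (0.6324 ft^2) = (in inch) 0.02732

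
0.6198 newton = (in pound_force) 0.1393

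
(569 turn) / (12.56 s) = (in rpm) 2718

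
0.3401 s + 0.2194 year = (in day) 80.08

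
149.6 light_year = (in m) 1.415e+18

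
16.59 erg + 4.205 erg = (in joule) 2.079e-06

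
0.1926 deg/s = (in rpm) 0.0321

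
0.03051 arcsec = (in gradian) 9.417e-06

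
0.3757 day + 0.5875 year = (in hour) 5156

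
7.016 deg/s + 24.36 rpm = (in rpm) 25.53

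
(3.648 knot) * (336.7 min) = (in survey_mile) 23.56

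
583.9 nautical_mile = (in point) 3.065e+09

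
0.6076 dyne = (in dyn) 0.6076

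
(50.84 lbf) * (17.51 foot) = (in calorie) 288.5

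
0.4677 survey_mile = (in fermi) 7.527e+17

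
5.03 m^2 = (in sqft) 54.14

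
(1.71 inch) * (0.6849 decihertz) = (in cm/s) 0.2975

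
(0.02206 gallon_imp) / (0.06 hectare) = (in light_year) 1.767e-23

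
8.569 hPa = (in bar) 0.008569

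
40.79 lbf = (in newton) 181.4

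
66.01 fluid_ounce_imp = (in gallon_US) 0.4955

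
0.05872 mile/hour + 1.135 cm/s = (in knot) 0.07309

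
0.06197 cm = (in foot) 0.002033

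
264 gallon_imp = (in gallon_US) 317.1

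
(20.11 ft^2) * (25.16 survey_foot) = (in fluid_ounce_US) 4.845e+05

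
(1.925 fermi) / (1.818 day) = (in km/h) 4.412e-20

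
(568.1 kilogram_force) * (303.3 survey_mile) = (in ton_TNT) 0.6499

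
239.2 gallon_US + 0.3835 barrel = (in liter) 966.4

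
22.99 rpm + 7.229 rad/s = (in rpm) 92.02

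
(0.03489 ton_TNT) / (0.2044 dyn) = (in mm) 7.142e+16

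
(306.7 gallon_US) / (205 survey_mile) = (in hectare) 3.519e-10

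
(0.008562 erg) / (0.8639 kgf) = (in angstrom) 1.011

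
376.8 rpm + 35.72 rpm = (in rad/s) 43.2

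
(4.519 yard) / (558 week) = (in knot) 2.38e-08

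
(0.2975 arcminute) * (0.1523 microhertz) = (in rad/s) 1.318e-11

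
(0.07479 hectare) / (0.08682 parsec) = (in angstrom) 0.002792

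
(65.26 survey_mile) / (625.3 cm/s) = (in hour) 4.666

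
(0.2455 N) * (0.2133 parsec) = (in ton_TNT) 3.862e+05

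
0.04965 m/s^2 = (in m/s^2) 0.04965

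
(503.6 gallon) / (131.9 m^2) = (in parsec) 4.684e-19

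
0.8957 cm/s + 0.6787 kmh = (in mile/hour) 0.4418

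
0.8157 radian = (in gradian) 51.93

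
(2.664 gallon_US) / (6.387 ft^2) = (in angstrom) 1.699e+08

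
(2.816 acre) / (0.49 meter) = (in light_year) 2.458e-12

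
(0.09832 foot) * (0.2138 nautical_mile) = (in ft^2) 127.7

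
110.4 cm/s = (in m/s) 1.104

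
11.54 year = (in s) 3.639e+08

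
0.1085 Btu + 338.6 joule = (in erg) 4.531e+09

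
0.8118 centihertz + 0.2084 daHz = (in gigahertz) 2.092e-09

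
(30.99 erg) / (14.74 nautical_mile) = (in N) 1.135e-10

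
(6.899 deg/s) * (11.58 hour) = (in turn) 798.9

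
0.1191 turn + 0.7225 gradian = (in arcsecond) 1.567e+05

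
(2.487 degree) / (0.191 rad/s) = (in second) 0.2273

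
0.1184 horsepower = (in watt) 88.29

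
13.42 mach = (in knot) 8882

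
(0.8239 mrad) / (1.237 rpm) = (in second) 0.00636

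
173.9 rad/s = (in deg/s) 9964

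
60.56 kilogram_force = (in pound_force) 133.5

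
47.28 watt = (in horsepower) 0.0634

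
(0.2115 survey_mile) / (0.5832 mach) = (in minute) 0.02857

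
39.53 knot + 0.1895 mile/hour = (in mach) 0.05997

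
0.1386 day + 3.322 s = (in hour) 3.327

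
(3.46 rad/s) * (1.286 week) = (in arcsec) 5.551e+11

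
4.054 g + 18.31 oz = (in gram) 523.1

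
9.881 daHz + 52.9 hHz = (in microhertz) 5.389e+09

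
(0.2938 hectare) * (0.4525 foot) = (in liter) 4.052e+05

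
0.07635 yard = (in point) 197.9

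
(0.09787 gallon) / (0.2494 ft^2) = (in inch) 0.6295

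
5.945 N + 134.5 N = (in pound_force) 31.57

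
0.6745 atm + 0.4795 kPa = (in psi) 9.982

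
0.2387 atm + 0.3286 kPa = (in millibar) 245.1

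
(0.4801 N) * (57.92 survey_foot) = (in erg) 8.476e+07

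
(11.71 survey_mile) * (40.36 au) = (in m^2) 1.138e+17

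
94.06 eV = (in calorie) 3.602e-18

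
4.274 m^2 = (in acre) 0.001056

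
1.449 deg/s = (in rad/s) 0.02529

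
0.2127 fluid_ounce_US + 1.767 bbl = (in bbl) 1.767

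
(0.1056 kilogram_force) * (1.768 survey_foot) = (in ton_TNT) 1.334e-10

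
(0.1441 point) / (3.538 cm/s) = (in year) 4.556e-11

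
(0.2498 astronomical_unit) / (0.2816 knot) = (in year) 8180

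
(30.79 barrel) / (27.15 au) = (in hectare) 1.205e-16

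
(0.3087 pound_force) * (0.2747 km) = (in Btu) 0.3575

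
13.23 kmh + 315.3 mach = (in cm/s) 1.074e+07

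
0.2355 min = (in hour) 0.003925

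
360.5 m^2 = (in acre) 0.08908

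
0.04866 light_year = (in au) 3077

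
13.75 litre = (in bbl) 0.08648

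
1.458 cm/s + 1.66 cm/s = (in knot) 0.06061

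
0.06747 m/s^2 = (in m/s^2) 0.06747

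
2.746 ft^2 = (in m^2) 0.2551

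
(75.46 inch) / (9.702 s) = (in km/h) 0.7112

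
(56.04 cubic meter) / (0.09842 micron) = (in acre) 1.407e+05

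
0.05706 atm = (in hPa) 57.82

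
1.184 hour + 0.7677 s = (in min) 71.05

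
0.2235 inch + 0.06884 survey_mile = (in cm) 1.108e+04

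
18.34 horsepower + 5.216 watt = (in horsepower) 18.35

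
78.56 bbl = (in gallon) 3300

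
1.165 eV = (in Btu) 1.769e-22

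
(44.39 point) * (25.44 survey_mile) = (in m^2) 641.1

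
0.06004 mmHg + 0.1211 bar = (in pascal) 1.212e+04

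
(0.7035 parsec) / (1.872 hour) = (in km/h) 1.16e+13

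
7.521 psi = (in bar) 0.5186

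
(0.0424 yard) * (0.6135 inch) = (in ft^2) 0.006503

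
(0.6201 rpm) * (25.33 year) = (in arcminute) 1.783e+11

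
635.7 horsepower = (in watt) 4.74e+05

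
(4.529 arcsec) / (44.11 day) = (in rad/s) 5.761e-12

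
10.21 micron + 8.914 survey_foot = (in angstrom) 2.717e+10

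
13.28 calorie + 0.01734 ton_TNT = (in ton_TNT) 0.01734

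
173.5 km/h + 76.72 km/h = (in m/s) 69.51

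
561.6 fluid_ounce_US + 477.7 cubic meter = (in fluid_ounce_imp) 1.681e+07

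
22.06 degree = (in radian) 0.385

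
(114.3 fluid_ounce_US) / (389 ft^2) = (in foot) 0.0003069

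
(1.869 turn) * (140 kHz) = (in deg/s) 9.42e+07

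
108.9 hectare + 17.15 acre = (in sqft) 1.247e+07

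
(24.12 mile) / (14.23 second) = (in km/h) 9820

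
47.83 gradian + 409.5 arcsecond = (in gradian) 47.96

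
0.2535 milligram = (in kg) 2.535e-07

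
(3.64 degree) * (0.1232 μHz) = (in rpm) 7.474e-08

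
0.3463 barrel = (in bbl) 0.3463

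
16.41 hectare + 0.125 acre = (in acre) 40.67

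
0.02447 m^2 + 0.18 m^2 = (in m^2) 0.2045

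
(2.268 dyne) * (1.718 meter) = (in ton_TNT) 9.313e-15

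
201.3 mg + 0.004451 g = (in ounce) 0.007258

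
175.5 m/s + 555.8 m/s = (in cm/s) 7.313e+04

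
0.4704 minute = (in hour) 0.00784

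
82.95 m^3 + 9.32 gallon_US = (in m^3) 82.99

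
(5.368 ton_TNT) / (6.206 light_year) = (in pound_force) 8.6e-08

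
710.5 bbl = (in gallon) 2.984e+04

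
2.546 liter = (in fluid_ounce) 86.09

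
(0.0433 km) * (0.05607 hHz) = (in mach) 0.713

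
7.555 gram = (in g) 7.555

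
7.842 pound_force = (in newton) 34.88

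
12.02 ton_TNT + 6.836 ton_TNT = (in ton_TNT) 18.86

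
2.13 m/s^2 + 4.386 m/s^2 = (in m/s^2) 6.516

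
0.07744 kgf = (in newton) 0.7594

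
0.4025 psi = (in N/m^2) 2775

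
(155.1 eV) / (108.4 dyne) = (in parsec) 7.429e-31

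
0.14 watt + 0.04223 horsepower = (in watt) 31.63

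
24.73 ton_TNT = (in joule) 1.035e+11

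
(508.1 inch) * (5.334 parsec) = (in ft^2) 2.286e+19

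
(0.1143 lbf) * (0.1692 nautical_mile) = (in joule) 159.3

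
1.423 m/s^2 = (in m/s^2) 1.423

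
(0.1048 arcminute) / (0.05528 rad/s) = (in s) 0.0005515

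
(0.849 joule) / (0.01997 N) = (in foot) 139.5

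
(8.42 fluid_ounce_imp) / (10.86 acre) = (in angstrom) 54.44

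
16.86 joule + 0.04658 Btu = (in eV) 4.12e+20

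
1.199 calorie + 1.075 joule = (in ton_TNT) 1.456e-09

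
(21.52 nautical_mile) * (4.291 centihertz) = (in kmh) 6157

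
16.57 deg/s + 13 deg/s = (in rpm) 4.928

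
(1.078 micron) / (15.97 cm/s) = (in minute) 1.125e-07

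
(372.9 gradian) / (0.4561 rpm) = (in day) 0.001419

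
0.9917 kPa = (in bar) 0.009917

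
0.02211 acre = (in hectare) 0.008948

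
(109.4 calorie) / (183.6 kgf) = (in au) 1.699e-12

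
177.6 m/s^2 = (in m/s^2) 177.6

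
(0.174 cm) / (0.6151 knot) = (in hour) 1.527e-06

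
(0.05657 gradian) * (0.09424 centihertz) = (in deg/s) 4.798e-05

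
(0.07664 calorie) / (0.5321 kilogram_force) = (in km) 6.145e-05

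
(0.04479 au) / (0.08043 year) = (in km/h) 9510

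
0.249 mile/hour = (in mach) 0.0003269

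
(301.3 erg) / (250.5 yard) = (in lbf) 2.957e-08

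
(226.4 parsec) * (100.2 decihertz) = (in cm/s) 7e+21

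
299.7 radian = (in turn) 47.7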